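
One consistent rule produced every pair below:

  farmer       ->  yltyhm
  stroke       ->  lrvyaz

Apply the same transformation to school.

svvojz

The output letters match the input read backwards, each shifted +7: farmer reversed is remraf. Two steps: reverse the string, then apply a Caesar shift of +7.
For school: reverse → loohcs; then shift: l+7=s, o+7=v, o+7=v, h+7=o, c+7=j, s+7=z.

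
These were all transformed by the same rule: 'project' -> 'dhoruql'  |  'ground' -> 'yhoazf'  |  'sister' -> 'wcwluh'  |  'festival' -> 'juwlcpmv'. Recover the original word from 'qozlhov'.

p(15)→d(3) and r(17)→h(7) fit y≡15x+12 (mod 26); the inverse of 15 mod 26 is 7. Treating letters as 0–25, the rule is x ↦ 15x + 12 (mod 26).
Undoing it on qozlhov: q(16)→7·(16−12)≡2=c; o(14)→7·(14−12)≡14=o; z(25)→7·(25−12)≡13=n; l(11)→7·(11−12)≡19=t; h(7)→7·(7−12)≡17=r; o(14)→7·(14−12)≡14=o; v(21)→7·(21−12)≡11=l (all mod 26).

control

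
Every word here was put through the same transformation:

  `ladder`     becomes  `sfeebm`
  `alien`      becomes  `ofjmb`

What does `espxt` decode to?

sword

The output letters match the input read backwards, each shifted +1: ladder reversed is reddal. Read the word backwards and shift each letter +1.
Decoding espxt: shift back: e−1=d, s−1=r, p−1=o, x−1=w, t−1=s → drows; then reverse → sword.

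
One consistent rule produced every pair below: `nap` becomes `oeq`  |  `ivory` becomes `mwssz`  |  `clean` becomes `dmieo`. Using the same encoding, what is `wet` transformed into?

The shift depends on letter class: consonant n→o is +1, but vowel a→e is +4. Vowels shift forward by 4 and consonants shift forward by 1.
Applying it to wet: w(cons)+1=x, e(vowel)+4=i, t(cons)+1=u.

xiu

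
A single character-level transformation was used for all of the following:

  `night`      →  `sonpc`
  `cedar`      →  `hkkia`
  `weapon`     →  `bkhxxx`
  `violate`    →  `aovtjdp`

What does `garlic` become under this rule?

lgytrm

In night: n→s is +5, i→o is +6, g→n is +7, h→p is +8 — the shift increases by 1 each position. Letter i (0-indexed) is shifted by i+5, so successive shifts are 5, 6, 7, ….
Applying it to garlic: g+5=l, a+6=g, r+7=y, l+8=t, i+9=r, c+10=m.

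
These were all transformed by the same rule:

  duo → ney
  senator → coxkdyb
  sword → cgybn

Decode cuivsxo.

skyline

Compare letters: d→n is +10, u→e is +10, o→y is +10 — a constant shift. Each letter is shifted forward by 10 in the alphabet (a Caesar shift of +10).
Decoding cuivsxo: c−10=s, u−10=k, i−10=y, v−10=l, s−10=i, x−10=n, o−10=e.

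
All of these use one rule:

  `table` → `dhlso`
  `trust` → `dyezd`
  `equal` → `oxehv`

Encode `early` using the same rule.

Shifts by position in table: pos 0: t→d (+10), pos 1: a→h (+7), pos 2: b→l (+10), pos 3: l→s (+7) — repeating every 2. A repeating key of period 2 is used — shifts +10, +7 over and over.
Applying it to early: e+10=o, a+7=h, r+10=b, l+7=s, y+10=i.

ohbsi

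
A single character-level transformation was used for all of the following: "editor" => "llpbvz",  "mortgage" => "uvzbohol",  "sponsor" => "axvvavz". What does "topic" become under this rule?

bvxpk

Two shifts are in play — +7 for a/e/i/o/u, +8 for every other letter.
For topic: t(cons)+8=b, o(vowel)+7=v, p(cons)+8=x, i(vowel)+7=p, c(cons)+8=k.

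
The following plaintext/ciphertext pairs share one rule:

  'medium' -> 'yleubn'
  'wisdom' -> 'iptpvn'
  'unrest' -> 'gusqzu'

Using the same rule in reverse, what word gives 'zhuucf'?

native

The shifts repeat in a cycle of length 3: positions 0,1,… shift by +12, +7, +1, then the pattern repeats.
Undoing it on zhuucf: z−12=n, h−7=a, u−1=t, u−12=i, c−7=v, f−1=e.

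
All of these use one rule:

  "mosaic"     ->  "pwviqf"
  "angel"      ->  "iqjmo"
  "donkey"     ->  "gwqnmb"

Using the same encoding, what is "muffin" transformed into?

The shift depends on letter class: consonant m→p is +3, but vowel o→w is +8. Two shifts are in play — +8 for a/e/i/o/u, +3 for every other letter.
On muffin: m(cons)+3=p, u(vowel)+8=c, f(cons)+3=i, f(cons)+3=i, i(vowel)+8=q, n(cons)+3=q.

pciiqq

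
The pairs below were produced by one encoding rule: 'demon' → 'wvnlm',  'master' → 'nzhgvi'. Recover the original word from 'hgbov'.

style

Each pair mirrors across the alphabet (d↔w, e↔v, m↔n): positions sum to 25. Each letter is replaced by its mirror in the alphabet: a↔z, b↔y, c↔x, and so on (the Atbash cipher).
Undoing it on hgbov: h↔s, g↔t, b↔y, o↔l, v↔e.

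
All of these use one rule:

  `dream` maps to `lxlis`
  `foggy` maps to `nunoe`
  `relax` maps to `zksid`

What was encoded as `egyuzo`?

warmth

Shifts by position in dream: pos 0: d→l (+8), pos 1: r→x (+6), pos 2: e→l (+7), pos 3: a→i (+8), pos 4: m→s (+6) — repeating every 3. A repeating key of period 3 is used — shifts +8, +6, +7 over and over.
Undoing it on egyuzo: e−8=w, g−6=a, y−7=r, u−8=m, z−6=t, o−7=h.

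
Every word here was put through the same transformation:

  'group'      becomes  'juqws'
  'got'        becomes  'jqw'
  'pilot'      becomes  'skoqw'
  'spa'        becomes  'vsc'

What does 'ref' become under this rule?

ugi

Vowels shift forward by 2 and consonants shift forward by 3.
Applying it to ref: r(cons)+3=u, e(vowel)+2=g, f(cons)+3=i.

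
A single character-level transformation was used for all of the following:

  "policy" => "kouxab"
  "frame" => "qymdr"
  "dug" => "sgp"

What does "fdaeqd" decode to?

resort

The output letters match the input read backwards, each shifted +12: policy reversed is ycilop. The word is reversed, then every letter is shifted forward by 12.
Decoding fdaeqd: shift back: f−12=t, d−12=r, a−12=o, e−12=s, q−12=e, d−12=r → troser; then reverse → resort.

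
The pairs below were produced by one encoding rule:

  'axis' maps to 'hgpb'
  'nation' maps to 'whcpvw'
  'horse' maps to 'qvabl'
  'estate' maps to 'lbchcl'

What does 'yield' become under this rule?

The shift depends on letter class: consonant x→g is +9, but vowel a→h is +7. The rule splits by letter class: vowels +7, consonants +9.
Applying it to yield: y(cons)+9=h, i(vowel)+7=p, e(vowel)+7=l, l(cons)+9=u, d(cons)+9=m.

hplum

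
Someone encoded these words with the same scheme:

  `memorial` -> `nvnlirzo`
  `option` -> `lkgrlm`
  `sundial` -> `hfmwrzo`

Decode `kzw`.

Letters are reflected about the middle of the alphabet (position → 25−position): Atbash.
Decoding kzw: k↔p, z↔a, w↔d.

pad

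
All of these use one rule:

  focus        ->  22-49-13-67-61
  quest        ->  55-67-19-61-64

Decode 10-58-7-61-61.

f(#6)→22 and o(#15)→49: differences scale by 3, so n = 3·pos + 4. The formula is n = 3×(alphabet index, a=1) + 4.
Reversing it on 10-58-7-61-61: 10→(10−4)÷3=2=b, 58→(58−4)÷3=18=r, 7→(7−4)÷3=1=a, 61→(61−4)÷3=19=s, 61→(61−4)÷3=19=s.

brass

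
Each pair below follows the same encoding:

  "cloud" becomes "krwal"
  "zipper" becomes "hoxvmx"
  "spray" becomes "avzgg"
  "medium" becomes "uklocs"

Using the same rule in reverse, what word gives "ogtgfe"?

galaxy

Shifts by position in cloud: pos 0: c→k (+8), pos 1: l→r (+6), pos 2: o→w (+8), pos 3: u→a (+6) — repeating every 2. It's a Vigenère-style cipher with numeric key [8,6]: position i shifts by key[i mod 2].
Decoding ogtgfe: o−8=g, g−6=a, t−8=l, g−6=a, f−8=x, e−6=y.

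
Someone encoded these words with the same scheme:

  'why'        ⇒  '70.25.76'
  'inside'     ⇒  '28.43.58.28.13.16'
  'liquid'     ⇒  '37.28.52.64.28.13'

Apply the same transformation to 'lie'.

37.28.16

w(#23)→70 and h(#8)→25: differences scale by 3, so n = 3·pos + 1. The formula is n = 3×(alphabet index, a=1) + 1.
On lie: l=12→37, i=9→28, e=5→16.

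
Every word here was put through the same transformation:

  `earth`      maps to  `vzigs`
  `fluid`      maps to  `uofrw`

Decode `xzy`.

cab

This is the alphabet-reversal cipher (Atbash): a becomes z, b becomes y, etc.
Reversing it on xzy: x↔c, z↔a, y↔b.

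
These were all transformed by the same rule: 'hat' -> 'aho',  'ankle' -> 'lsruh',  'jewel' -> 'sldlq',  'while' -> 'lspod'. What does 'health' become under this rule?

oashlo

The word is reversed, then every letter is shifted forward by 7.
For health: reverse → htlaeh; then shift: h+7=o, t+7=a, l+7=s, a+7=h, e+7=l, h+7=o.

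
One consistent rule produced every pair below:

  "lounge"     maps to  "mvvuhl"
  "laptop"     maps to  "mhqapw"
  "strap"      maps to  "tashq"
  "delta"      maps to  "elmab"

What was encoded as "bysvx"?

Shifts by position in lounge: pos 0: l→m (+1), pos 1: o→v (+7), pos 2: u→v (+1), pos 3: n→u (+7) — repeating every 2. It's a Vigenère-style cipher with numeric key [1,7]: position i shifts by key[i mod 2].
Reversing it on bysvx: b−1=a, y−7=r, s−1=r, v−7=o, x−1=w.

arrow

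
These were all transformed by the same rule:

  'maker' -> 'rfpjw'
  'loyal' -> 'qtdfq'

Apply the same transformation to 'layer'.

qfdjw

Compare letters: m→r is +5, a→f is +5, k→p is +5 — a constant shift. Each letter is shifted forward by 5 in the alphabet (a Caesar shift of +5).
On layer: l+5=q, a+5=f, y+5=d, e+5=j, r+5=w.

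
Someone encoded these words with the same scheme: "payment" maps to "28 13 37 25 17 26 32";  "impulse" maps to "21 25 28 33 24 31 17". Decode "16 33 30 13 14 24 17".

durable

p is letter #16 and maps to 28: an offset of 12. Each letter is replaced by its alphabet position (a=1..z=26) + 12.
Decoding 16 33 30 13 14 24 17: 16→(16−12)÷1=4=d, 33→(33−12)÷1=21=u, 30→(30−12)÷1=18=r, 13→(13−12)÷1=1=a, 14→(14−12)÷1=2=b, 24→(24−12)÷1=12=l, 17→(17−12)÷1=5=e.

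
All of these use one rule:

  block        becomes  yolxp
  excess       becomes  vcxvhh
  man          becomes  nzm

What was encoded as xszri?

chair

Letters are reflected about the middle of the alphabet (position → 25−position): Atbash.
Decoding xszri: x↔c, s↔h, z↔a, r↔i, i↔r.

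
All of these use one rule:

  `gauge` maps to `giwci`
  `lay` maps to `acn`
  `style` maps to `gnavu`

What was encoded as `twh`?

fur

The word is reversed, then every letter is shifted forward by 2.
Decoding twh: shift back: t−2=r, w−2=u, h−2=f → ruf; then reverse → fur.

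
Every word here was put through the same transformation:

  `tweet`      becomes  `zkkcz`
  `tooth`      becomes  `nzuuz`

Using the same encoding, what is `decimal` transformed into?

rgsoikj

Read the word backwards and shift each letter +6.
For decimal: reverse → lamiced; then shift: l+6=r, a+6=g, m+6=s, i+6=o, c+6=i, e+6=k, d+6=j.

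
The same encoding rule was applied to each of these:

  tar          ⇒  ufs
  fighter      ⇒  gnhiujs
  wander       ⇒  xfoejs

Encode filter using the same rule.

The shift depends on letter class: consonant t→u is +1, but vowel a→f is +5. Two shifts are in play — +5 for a/e/i/o/u, +1 for every other letter.
Applying it to filter: f(cons)+1=g, i(vowel)+5=n, l(cons)+1=m, t(cons)+1=u, e(vowel)+5=j, r(cons)+1=s.

gnmujs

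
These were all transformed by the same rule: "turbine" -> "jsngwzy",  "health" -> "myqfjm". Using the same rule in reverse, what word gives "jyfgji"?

debate

The output letters match the input read backwards, each shifted +5: turbine reversed is enibrut. Read the word backwards and shift each letter +5.
Reversing it on jyfgji: shift back: j−5=e, y−5=t, f−5=a, g−5=b, j−5=e, i−5=d → etabed; then reverse → debate.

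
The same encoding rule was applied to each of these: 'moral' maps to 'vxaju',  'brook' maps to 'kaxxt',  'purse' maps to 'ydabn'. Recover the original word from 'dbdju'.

usual

Compare letters: m→v is +9, o→x is +9, r→a is +9 — a constant shift. This is a Caesar cipher with shift 9.
Reversing it on dbdju: d−9=u, b−9=s, d−9=u, j−9=a, u−9=l.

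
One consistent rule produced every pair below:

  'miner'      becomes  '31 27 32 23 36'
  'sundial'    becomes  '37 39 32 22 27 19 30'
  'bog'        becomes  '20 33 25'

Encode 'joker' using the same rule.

28 33 29 23 36

The number is (letter's place in the alphabet, a=1) + 18.
Applying it to joker: j=10→28, o=15→33, k=11→29, e=5→23, r=18→36.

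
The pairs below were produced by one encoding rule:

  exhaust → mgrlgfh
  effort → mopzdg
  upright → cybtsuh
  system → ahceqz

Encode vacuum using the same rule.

djmfgz

In exhaust: e→m is +8, x→g is +9, h→r is +10, a→l is +11 — the shift increases by 1 each position. Each letter shifts forward by (position + 8), i.e. 8, 9, 10, … — the shift grows by one for each successive letter.
For vacuum: v+8=d, a+9=j, c+10=m, u+11=f, u+12=g, m+13=z.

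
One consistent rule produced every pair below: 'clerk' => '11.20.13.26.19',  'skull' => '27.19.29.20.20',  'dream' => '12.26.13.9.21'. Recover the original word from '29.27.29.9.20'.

usual

c is letter #3 and maps to 11: an offset of 8. Letters become their 1-based position plus 8 (so a→9, b→10, …).
Undoing it on 29.27.29.9.20: 29→(29−8)÷1=21=u, 27→(27−8)÷1=19=s, 29→(29−8)÷1=21=u, 9→(9−8)÷1=1=a, 20→(20−8)÷1=12=l.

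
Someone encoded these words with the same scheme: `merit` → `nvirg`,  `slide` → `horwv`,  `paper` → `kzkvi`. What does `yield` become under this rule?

brvow

m(12)→n(13) and e(4)→v(21) fit y≡25x+25 (mod 26); the inverse of 25 mod 26 is 25. This is an affine cipher: with a=0,…,z=25, each position x becomes (25x+25) mod 26.
On yield: y(24)→25·24+25≡1=b; i(8)→25·8+25≡17=r; e(4)→25·4+25≡21=v; l(11)→25·11+25≡14=o; d(3)→25·3+25≡22=w (all mod 26).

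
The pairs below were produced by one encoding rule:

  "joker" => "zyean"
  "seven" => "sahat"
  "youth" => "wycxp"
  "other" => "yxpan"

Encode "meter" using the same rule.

oaxan

j(9)→z(25) and o(14)→y(24) fit y≡5x+6 (mod 26); the inverse of 5 mod 26 is 21. This is an affine cipher: with a=0,…,z=25, each position x becomes (5x+6) mod 26.
For meter: m(12)→5·12+6≡14=o; e(4)→5·4+6≡0=a; t(19)→5·19+6≡23=x; e(4)→5·4+6≡0=a; r(17)→5·17+6≡13=n (all mod 26).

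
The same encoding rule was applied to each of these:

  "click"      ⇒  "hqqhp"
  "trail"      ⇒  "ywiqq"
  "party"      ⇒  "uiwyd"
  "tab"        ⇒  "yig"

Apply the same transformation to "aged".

ilmi

The shift depends on letter class: consonant c→h is +5, but vowel i→q is +8. Two shifts are in play — +8 for a/e/i/o/u, +5 for every other letter.
For aged: a(vowel)+8=i, g(cons)+5=l, e(vowel)+8=m, d(cons)+5=i.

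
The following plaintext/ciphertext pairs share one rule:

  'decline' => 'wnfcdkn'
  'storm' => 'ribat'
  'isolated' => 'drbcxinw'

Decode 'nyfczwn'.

d(3)→w(22) and e(4)→n(13) fit y≡17x+23 (mod 26); the inverse of 17 mod 26 is 23. Each letter's alphabet position (a=0..z=25) is mapped through 17·x+23 mod 26 — an affine cipher.
Reversing it on nyfczwn: n(13)→23·(13−23)≡4=e; y(24)→23·(24−23)≡23=x; f(5)→23·(5−23)≡2=c; c(2)→23·(2−23)≡11=l; z(25)→23·(25−23)≡20=u; w(22)→23·(22−23)≡3=d; n(13)→23·(13−23)≡4=e (all mod 26).

exclude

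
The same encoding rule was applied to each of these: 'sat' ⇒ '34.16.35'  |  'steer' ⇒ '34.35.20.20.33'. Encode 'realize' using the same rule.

s is letter #19 and maps to 34: an offset of 15. The number is (letter's place in the alphabet, a=1) + 15.
For realize: r=18→33, e=5→20, a=1→16, l=12→27, i=9→24, z=26→41, e=5→20.

33.20.16.27.24.41.20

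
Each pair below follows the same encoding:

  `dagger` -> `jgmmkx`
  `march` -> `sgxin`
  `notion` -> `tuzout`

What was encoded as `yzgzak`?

Compare letters: d→j is +6, a→g is +6, g→m is +6 — a constant shift. It's a constant shift of +6 (ROT6).
Undoing it on yzgzak: y−6=s, z−6=t, g−6=a, z−6=t, a−6=u, k−6=e.

statue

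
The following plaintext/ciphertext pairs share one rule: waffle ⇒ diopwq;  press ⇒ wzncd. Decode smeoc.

In waffle: w→d is +7, a→i is +8, f→o is +9, f→p is +10 — the shift increases by 1 each position. The shift increases by 1 at each position, starting from +7: 7, 8, 9, ….
Undoing it on smeoc: s−7=l, m−8=e, e−9=v, o−10=e, c−11=r.

lever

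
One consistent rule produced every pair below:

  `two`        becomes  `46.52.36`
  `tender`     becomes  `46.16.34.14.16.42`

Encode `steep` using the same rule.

44.46.16.16.38

t(#20)→46 and w(#23)→52: differences scale by 2, so n = 2·pos + 6. Each letter becomes 2×(its alphabet position, a=1..z=26) + 6.
For steep: s=19→44, t=20→46, e=5→16, e=5→16, p=16→38.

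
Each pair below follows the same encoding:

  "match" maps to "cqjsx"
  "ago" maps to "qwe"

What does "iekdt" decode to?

Every letter moves 16 places later in the alphabet, wrapping around z→a.
Reversing it on iekdt: i−16=s, e−16=o, k−16=u, d−16=n, t−16=d.

sound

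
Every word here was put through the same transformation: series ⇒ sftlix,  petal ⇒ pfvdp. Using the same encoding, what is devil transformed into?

In series: s→s is +0, e→f is +1, r→t is +2, i→l is +3 — the shift increases by 1 each position. Each letter shifts forward by its position index (0, 1, 2, …) — the shift grows by one for each successive letter.
For devil: d+0=d, e+1=f, v+2=x, i+3=l, l+4=p.

dfxlp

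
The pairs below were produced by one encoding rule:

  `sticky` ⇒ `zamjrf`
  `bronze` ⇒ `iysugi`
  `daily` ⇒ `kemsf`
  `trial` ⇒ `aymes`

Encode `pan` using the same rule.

Vowels shift forward by 4 and consonants shift forward by 7.
On pan: p(cons)+7=w, a(vowel)+4=e, n(cons)+7=u.

weu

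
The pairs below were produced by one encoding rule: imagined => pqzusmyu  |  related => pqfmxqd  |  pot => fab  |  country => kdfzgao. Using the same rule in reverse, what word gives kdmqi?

Read the word backwards and shift each letter +12.
Undoing it on kdmqi: shift back: k−12=y, d−12=r, m−12=a, q−12=e, i−12=w → yraew; then reverse → weary.

weary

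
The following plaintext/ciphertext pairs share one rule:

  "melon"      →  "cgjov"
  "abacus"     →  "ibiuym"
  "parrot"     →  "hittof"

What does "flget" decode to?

their

m(12)→c(2) and e(4)→g(6) fit y≡19x+8 (mod 26); the inverse of 19 mod 26 is 11. This is an affine cipher: with a=0,…,z=25, each position x becomes (19x+8) mod 26.
Decoding flget: f(5)→11·(5−8)≡19=t; l(11)→11·(11−8)≡7=h; g(6)→11·(6−8)≡4=e; e(4)→11·(4−8)≡8=i; t(19)→11·(19−8)≡17=r (all mod 26).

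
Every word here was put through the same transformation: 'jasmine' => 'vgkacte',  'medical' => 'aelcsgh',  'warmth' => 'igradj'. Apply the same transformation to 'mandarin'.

Each letter's alphabet position (a=0..z=25) is mapped through 19·x+6 mod 26 — an affine cipher.
On mandarin: m(12)→19·12+6≡0=a; a(0)→19·0+6≡6=g; n(13)→19·13+6≡19=t; d(3)→19·3+6≡11=l; a(0)→19·0+6≡6=g; r(17)→19·17+6≡17=r; i(8)→19·8+6≡2=c; n(13)→19·13+6≡19=t (all mod 26).

agtlgrct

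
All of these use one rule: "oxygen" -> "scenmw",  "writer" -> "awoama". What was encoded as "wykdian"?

steward

In oxygen: o→s is +4, x→c is +5, y→e is +6, g→n is +7 — the shift increases by 1 each position. The shift increases by 1 at each position, starting from +4: 4, 5, 6, ….
Decoding wykdian: w−4=s, y−5=t, k−6=e, d−7=w, i−8=a, a−9=r, n−10=d.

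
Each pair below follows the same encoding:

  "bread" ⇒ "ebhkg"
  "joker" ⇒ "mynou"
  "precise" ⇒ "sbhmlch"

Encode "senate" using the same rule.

voqkwo

Shifts by position in bread: pos 0: b→e (+3), pos 1: r→b (+10), pos 2: e→h (+3), pos 3: a→k (+10) — repeating every 2. A repeating key of period 2 is used — shifts +3, +10 over and over.
Applying it to senate: s+3=v, e+10=o, n+3=q, a+10=k, t+3=w, e+10=o.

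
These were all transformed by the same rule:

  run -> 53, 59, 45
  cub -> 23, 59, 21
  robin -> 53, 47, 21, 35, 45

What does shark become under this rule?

55, 33, 19, 53, 39

Each letter becomes 2×(its alphabet position, a=1..z=26) + 17.
On shark: s=19→55, h=8→33, a=1→19, r=18→53, k=11→39.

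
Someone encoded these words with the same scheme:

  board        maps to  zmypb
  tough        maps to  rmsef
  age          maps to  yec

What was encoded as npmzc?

probe

Each letter is shifted forward by 24 in the alphabet (a Caesar shift of +24).
Reversing it on npmzc: n−24=p, p−24=r, m−24=o, z−24=b, c−24=e.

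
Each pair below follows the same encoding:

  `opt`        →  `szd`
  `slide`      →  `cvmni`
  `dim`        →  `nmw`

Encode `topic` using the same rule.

Two shifts are in play — +4 for a/e/i/o/u, +10 for every other letter.
Applying it to topic: t(cons)+10=d, o(vowel)+4=s, p(cons)+10=z, i(vowel)+4=m, c(cons)+10=m.

dszmm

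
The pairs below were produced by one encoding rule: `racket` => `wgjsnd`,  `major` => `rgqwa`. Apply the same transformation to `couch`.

hubkq

In racket: r→w is +5, a→g is +6, c→j is +7, k→s is +8 — the shift increases by 1 each position. Each letter shifts forward by (position + 5), i.e. 5, 6, 7, … — the shift grows by one for each successive letter.
Applying it to couch: c+5=h, o+6=u, u+7=b, c+8=k, h+9=q.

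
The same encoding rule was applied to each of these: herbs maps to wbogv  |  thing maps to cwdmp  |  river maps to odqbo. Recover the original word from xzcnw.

watch

h(7)→w(22) and e(4)→b(1) fit y≡7x+25 (mod 26); the inverse of 7 mod 26 is 15. This is an affine cipher: with a=0,…,z=25, each position x becomes (7x+25) mod 26.
Reversing it on xzcnw: x(23)→15·(23−25)≡22=w; z(25)→15·(25−25)≡0=a; c(2)→15·(2−25)≡19=t; n(13)→15·(13−25)≡2=c; w(22)→15·(22−25)≡7=h (all mod 26).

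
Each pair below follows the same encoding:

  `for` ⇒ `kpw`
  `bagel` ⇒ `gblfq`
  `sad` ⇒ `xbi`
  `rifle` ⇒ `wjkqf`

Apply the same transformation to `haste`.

mbxyf

The shift depends on letter class: consonant f→k is +5, but vowel o→p is +1. Vowels shift forward by 1 and consonants shift forward by 5.
On haste: h(cons)+5=m, a(vowel)+1=b, s(cons)+5=x, t(cons)+5=y, e(vowel)+1=f.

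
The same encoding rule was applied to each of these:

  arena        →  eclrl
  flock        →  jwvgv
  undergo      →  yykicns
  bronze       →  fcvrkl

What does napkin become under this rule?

rlwotu

Shifts by position in arena: pos 0: a→e (+4), pos 1: r→c (+11), pos 2: e→l (+7), pos 3: n→r (+4), pos 4: a→l (+11) — repeating every 3. A repeating key of period 3 is used — shifts +4, +11, +7 over and over.
For napkin: n+4=r, a+11=l, p+7=w, k+4=o, i+11=t, n+7=u.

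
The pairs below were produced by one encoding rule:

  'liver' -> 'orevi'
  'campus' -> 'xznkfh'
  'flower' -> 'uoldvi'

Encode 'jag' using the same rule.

This is the alphabet-reversal cipher (Atbash): a becomes z, b becomes y, etc.
On jag: j↔q, a↔z, g↔t.

qzt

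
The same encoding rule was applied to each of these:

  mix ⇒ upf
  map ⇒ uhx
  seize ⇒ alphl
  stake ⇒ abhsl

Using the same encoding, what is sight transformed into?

The shift depends on letter class: consonant m→u is +8, but vowel i→p is +7. The rule splits by letter class: vowels +7, consonants +8.
Applying it to sight: s(cons)+8=a, i(vowel)+7=p, g(cons)+8=o, h(cons)+8=p, t(cons)+8=b.

apopb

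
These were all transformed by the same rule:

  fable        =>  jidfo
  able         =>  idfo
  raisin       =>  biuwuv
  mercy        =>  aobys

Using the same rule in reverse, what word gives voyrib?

Each letter's alphabet position (a=0..z=25) is mapped through 21·x+8 mod 26 — an affine cipher.
Reversing it on voyrib: v(21)→5·(21−8)≡13=n; o(14)→5·(14−8)≡4=e; y(24)→5·(24−8)≡2=c; r(17)→5·(17−8)≡19=t; i(8)→5·(8−8)≡0=a; b(1)→5·(1−8)≡17=r (all mod 26).

nectar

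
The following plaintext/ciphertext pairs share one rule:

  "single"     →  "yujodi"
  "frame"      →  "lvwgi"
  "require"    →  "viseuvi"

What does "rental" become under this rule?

vijbwd

s(18)→y(24) and i(8)→u(20) fit y≡3x+22 (mod 26); the inverse of 3 mod 26 is 9. Treating letters as 0–25, the rule is x ↦ 3x + 22 (mod 26).
On rental: r(17)→3·17+22≡21=v; e(4)→3·4+22≡8=i; n(13)→3·13+22≡9=j; t(19)→3·19+22≡1=b; a(0)→3·0+22≡22=w; l(11)→3·11+22≡3=d (all mod 26).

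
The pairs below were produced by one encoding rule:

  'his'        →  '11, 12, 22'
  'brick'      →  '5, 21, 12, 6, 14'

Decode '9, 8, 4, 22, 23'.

feast

Letters become their 1-based position plus 3 (so a→4, b→5, …).
Reversing it on 9, 8, 4, 22, 23: 9→(9−3)÷1=6=f, 8→(8−3)÷1=5=e, 4→(4−3)÷1=1=a, 22→(22−3)÷1=19=s, 23→(23−3)÷1=20=t.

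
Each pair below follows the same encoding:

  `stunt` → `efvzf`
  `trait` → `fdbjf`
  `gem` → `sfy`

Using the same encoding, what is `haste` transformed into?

The shift depends on letter class: consonant s→e is +12, but vowel u→v is +1. The rule splits by letter class: vowels +1, consonants +12.
On haste: h(cons)+12=t, a(vowel)+1=b, s(cons)+12=e, t(cons)+12=f, e(vowel)+1=f.

tbeff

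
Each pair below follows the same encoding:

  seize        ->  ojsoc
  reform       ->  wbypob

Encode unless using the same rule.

The output letters match the input read backwards, each shifted +10: seize reversed is ezies. The word is reversed, then every letter is shifted forward by 10.
On unless: reverse → sselnu; then shift: s+10=c, s+10=c, e+10=o, l+10=v, n+10=x, u+10=e.

ccovxe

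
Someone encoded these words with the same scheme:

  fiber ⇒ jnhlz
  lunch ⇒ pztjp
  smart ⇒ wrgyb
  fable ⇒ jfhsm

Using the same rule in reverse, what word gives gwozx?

In fiber: f→j is +4, i→n is +5, b→h is +6, e→l is +7 — the shift increases by 1 each position. The shift increases by 1 at each position, starting from +4: 4, 5, 6, ….
Reversing it on gwozx: g−4=c, w−5=r, o−6=i, z−7=s, x−8=p.

crisp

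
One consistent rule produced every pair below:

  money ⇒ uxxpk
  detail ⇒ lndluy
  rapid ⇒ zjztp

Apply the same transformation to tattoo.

Each letter shifts forward by (position + 8), i.e. 8, 9, 10, … — the shift grows by one for each successive letter.
On tattoo: t+8=b, a+9=j, t+10=d, t+11=e, o+12=a, o+13=b.

bjdeab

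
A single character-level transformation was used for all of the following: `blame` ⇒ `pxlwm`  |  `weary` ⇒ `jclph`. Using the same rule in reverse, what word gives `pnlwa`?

place

The output letters match the input read backwards, each shifted +11: blame reversed is emalb. Two steps: reverse the string, then apply a Caesar shift of +11.
Undoing it on pnlwa: shift back: p−11=e, n−11=c, l−11=a, w−11=l, a−11=p → ecalp; then reverse → place.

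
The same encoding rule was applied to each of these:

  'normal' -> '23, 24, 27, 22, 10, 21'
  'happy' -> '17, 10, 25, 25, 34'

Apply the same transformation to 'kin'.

20, 18, 23

n is letter #14 and maps to 23: an offset of 9. The number is (letter's place in the alphabet, a=1) + 9.
For kin: k=11→20, i=9→18, n=14→23.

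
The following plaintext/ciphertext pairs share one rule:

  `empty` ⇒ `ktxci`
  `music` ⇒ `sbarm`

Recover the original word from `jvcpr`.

Letter i (0-indexed) is shifted by i+6, so successive shifts are 6, 7, 8, ….
Reversing it on jvcpr: j−6=d, v−7=o, c−8=u, p−9=g, r−10=h.

dough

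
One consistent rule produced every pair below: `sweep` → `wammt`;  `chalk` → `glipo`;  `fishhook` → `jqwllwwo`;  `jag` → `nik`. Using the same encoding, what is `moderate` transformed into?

The shift depends on letter class: consonant s→w is +4, but vowel e→m is +8. The rule splits by letter class: vowels +8, consonants +4.
Applying it to moderate: m(cons)+4=q, o(vowel)+8=w, d(cons)+4=h, e(vowel)+8=m, r(cons)+4=v, a(vowel)+8=i, t(cons)+4=x, e(vowel)+8=m.

qwhmvixm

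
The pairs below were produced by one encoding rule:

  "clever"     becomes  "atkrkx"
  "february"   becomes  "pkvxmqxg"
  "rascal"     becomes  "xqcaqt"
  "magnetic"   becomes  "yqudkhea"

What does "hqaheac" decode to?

tactics

c(2)→a(0) and l(11)→t(19) fit y≡5x+16 (mod 26); the inverse of 5 mod 26 is 21. Each letter's alphabet position (a=0..z=25) is mapped through 5·x+16 mod 26 — an affine cipher.
Reversing it on hqaheac: h(7)→21·(7−16)≡19=t; q(16)→21·(16−16)≡0=a; a(0)→21·(0−16)≡2=c; h(7)→21·(7−16)≡19=t; e(4)→21·(4−16)≡8=i; a(0)→21·(0−16)≡2=c; c(2)→21·(2−16)≡18=s (all mod 26).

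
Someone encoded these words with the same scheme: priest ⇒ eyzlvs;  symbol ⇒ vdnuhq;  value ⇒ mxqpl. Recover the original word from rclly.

cheer

p(15)→e(4) and r(17)→y(24) fit y≡23x+23 (mod 26); the inverse of 23 mod 26 is 17. This is an affine cipher: with a=0,…,z=25, each position x becomes (23x+23) mod 26.
Undoing it on rclly: r(17)→17·(17−23)≡2=c; c(2)→17·(2−23)≡7=h; l(11)→17·(11−23)≡4=e; l(11)→17·(11−23)≡4=e; y(24)→17·(24−23)≡17=r (all mod 26).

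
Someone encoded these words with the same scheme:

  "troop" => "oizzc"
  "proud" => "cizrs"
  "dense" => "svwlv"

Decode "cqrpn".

pluck

t(19)→o(14) and r(17)→i(8) fit y≡3x+9 (mod 26); the inverse of 3 mod 26 is 9. Each letter's alphabet position (a=0..z=25) is mapped through 3·x+9 mod 26 — an affine cipher.
Reversing it on cqrpn: c(2)→9·(2−9)≡15=p; q(16)→9·(16−9)≡11=l; r(17)→9·(17−9)≡20=u; p(15)→9·(15−9)≡2=c; n(13)→9·(13−9)≡10=k (all mod 26).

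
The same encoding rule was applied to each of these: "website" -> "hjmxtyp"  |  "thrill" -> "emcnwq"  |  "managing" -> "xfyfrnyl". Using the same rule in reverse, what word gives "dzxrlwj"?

summary

Shifts by position in website: pos 0: w→h (+11), pos 1: e→j (+5), pos 2: b→m (+11), pos 3: s→x (+5) — repeating every 2. It's a Vigenère-style cipher with numeric key [11,5]: position i shifts by key[i mod 2].
Reversing it on dzxrlwj: d−11=s, z−5=u, x−11=m, r−5=m, l−11=a, w−5=r, j−11=y.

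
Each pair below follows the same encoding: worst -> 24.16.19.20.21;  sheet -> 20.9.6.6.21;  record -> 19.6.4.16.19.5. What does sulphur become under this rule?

w is letter #23 and maps to 24: an offset of 1. Letters become their 1-based position plus 1 (so a→2, b→3, …).
Applying it to sulphur: s=19→20, u=21→22, l=12→13, p=16→17, h=8→9, u=21→22, r=18→19.

20.22.13.17.9.22.19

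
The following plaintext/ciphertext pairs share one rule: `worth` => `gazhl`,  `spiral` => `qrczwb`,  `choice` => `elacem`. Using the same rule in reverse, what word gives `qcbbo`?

w(22)→g(6) and o(14)→a(0) fit y≡17x+22 (mod 26); the inverse of 17 mod 26 is 23. Treating letters as 0–25, the rule is x ↦ 17x + 22 (mod 26).
Reversing it on qcbbo: q(16)→23·(16−22)≡18=s; c(2)→23·(2−22)≡8=i; b(1)→23·(1−22)≡11=l; b(1)→23·(1−22)≡11=l; o(14)→23·(14−22)≡24=y (all mod 26).

silly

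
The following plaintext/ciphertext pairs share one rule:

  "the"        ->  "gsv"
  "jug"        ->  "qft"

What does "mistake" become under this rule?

nrhgzpv

Letters are reflected about the middle of the alphabet (position → 25−position): Atbash.
For mistake: m↔n, i↔r, s↔h, t↔g, a↔z, k↔p, e↔v.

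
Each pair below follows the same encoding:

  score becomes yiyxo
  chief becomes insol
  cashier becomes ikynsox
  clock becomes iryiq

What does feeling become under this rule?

loorstm

The shift depends on letter class: consonant s→y is +6, but vowel o→y is +10. Vowels shift forward by 10 and consonants shift forward by 6.
On feeling: f(cons)+6=l, e(vowel)+10=o, e(vowel)+10=o, l(cons)+6=r, i(vowel)+10=s, n(cons)+6=t, g(cons)+6=m.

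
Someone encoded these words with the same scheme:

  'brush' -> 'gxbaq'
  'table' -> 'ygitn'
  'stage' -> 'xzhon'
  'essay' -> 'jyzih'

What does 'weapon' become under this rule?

The shift increases by 1 at each position, starting from +5: 5, 6, 7, ….
On weapon: w+5=b, e+6=k, a+7=h, p+8=x, o+9=x, n+10=x.

bkhxxx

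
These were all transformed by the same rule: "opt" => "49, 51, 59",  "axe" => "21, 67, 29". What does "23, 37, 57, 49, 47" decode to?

The formula is n = 2×(alphabet index, a=1) + 19.
Reversing it on 23, 37, 57, 49, 47: 23→(23−19)÷2=2=b, 37→(37−19)÷2=9=i, 57→(57−19)÷2=19=s, 49→(49−19)÷2=15=o, 47→(47−19)÷2=14=n.

bison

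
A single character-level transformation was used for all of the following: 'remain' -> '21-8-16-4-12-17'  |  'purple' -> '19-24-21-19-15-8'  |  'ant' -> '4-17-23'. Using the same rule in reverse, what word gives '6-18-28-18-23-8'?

r is letter #18 and maps to 21: an offset of 3. The number is (letter's place in the alphabet, a=1) + 3.
Reversing it on 6-18-28-18-23-8: 6→(6−3)÷1=3=c, 18→(18−3)÷1=15=o, 28→(28−3)÷1=25=y, 18→(18−3)÷1=15=o, 23→(23−3)÷1=20=t, 8→(8−3)÷1=5=e.

coyote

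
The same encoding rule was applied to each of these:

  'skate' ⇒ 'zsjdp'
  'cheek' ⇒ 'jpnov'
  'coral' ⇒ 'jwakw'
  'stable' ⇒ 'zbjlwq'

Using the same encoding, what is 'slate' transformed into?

In skate: s→z is +7, k→s is +8, a→j is +9, t→d is +10 — the shift increases by 1 each position. The shift increases by 1 at each position, starting from +7: 7, 8, 9, ….
Applying it to slate: s+7=z, l+8=t, a+9=j, t+10=d, e+11=p.

ztjdp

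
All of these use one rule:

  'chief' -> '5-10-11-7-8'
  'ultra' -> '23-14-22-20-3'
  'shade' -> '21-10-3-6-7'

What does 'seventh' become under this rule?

c is letter #3 and maps to 5: an offset of 2. Letters become their 1-based position plus 2 (so a→3, b→4, …).
Applying it to seventh: s=19→21, e=5→7, v=22→24, e=5→7, n=14→16, t=20→22, h=8→10.

21-7-24-7-16-22-10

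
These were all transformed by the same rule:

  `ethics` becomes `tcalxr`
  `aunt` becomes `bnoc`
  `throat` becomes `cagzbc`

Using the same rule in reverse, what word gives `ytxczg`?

e(4)→t(19) and t(19)→c(2) fit y≡11x+1 (mod 26); the inverse of 11 mod 26 is 19. Treating letters as 0–25, the rule is x ↦ 11x + 1 (mod 26).
Decoding ytxczg: y(24)→19·(24−1)≡21=v; t(19)→19·(19−1)≡4=e; x(23)→19·(23−1)≡2=c; c(2)→19·(2−1)≡19=t; z(25)→19·(25−1)≡14=o; g(6)→19·(6−1)≡17=r (all mod 26).

vector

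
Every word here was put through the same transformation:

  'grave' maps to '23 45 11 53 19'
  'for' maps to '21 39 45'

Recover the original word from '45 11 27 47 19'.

The formula is n = 2×(alphabet index, a=1) + 9.
Decoding 45 11 27 47 19: 45→(45−9)÷2=18=r, 11→(11−9)÷2=1=a, 27→(27−9)÷2=9=i, 47→(47−9)÷2=19=s, 19→(19−9)÷2=5=e.

raise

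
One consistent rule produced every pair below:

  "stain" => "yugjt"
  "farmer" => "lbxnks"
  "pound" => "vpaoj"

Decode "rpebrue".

Shifts by position in stain: pos 0: s→y (+6), pos 1: t→u (+1), pos 2: a→g (+6), pos 3: i→j (+1) — repeating every 2. It's a Vigenère-style cipher with numeric key [6,1]: position i shifts by key[i mod 2].
Reversing it on rpebrue: r−6=l, p−1=o, e−6=y, b−1=a, r−6=l, u−1=t, e−6=y.

loyalty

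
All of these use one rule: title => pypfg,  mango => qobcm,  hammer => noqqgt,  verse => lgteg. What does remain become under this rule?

tgqoyb

t(19)→p(15) and i(8)→y(24) fit y≡11x+14 (mod 26); the inverse of 11 mod 26 is 19. This is an affine cipher: with a=0,…,z=25, each position x becomes (11x+14) mod 26.
On remain: r(17)→11·17+14≡19=t; e(4)→11·4+14≡6=g; m(12)→11·12+14≡16=q; a(0)→11·0+14≡14=o; i(8)→11·8+14≡24=y; n(13)→11·13+14≡1=b (all mod 26).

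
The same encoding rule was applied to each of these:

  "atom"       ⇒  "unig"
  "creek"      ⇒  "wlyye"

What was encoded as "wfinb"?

Compare letters: a→u is +20, t→n is +20, o→i is +20 — a constant shift. It's a constant shift of +20 (ROT20).
Undoing it on wfinb: w−20=c, f−20=l, i−20=o, n−20=t, b−20=h.

cloth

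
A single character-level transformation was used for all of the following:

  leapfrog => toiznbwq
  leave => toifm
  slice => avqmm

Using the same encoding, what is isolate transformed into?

qcwvidm

A repeating key of period 2 is used — shifts +8, +10 over and over.
On isolate: i+8=q, s+10=c, o+8=w, l+10=v, a+8=i, t+10=d, e+8=m.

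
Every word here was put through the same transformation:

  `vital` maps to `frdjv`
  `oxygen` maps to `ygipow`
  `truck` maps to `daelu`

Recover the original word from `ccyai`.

story

Shifts by position in vital: pos 0: v→f (+10), pos 1: i→r (+9), pos 2: t→d (+10), pos 3: a→j (+9) — repeating every 2. It's a Vigenère-style cipher with numeric key [10,9]: position i shifts by key[i mod 2].
Undoing it on ccyai: c−10=s, c−9=t, y−10=o, a−9=r, i−10=y.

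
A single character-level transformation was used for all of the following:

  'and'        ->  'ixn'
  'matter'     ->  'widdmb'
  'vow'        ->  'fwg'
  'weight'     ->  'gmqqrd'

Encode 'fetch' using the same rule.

pmdmr

Two shifts are in play — +8 for a/e/i/o/u, +10 for every other letter.
Applying it to fetch: f(cons)+10=p, e(vowel)+8=m, t(cons)+10=d, c(cons)+10=m, h(cons)+10=r.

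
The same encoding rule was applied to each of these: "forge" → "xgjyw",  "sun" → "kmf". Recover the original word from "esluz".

match

Compare letters: f→x is +18, o→g is +18, r→j is +18 — a constant shift. It's a constant shift of +18 (ROT18).
Decoding esluz: e−18=m, s−18=a, l−18=t, u−18=c, z−18=h.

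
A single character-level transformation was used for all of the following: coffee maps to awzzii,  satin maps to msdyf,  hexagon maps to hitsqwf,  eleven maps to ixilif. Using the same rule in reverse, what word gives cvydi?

write

c(2)→a(0) and o(14)→w(22) fit y≡17x+18 (mod 26); the inverse of 17 mod 26 is 23. This is an affine cipher: with a=0,…,z=25, each position x becomes (17x+18) mod 26.
Reversing it on cvydi: c(2)→23·(2−18)≡22=w; v(21)→23·(21−18)≡17=r; y(24)→23·(24−18)≡8=i; d(3)→23·(3−18)≡19=t; i(8)→23·(8−18)≡4=e (all mod 26).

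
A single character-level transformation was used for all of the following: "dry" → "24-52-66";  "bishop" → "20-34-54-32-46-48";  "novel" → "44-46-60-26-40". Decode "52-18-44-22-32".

d(#4)→24 and r(#18)→52: differences scale by 2, so n = 2·pos + 16. With a=1..z=26, the number is 2·pos + 16.
Decoding 52-18-44-22-32: 52→(52−16)÷2=18=r, 18→(18−16)÷2=1=a, 44→(44−16)÷2=14=n, 22→(22−16)÷2=3=c, 32→(32−16)÷2=8=h.

ranch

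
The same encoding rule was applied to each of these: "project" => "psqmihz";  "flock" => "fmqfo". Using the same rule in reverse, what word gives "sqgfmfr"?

special

Each letter shifts forward by its position index (0, 1, 2, …) — the shift grows by one for each successive letter.
Reversing it on sqgfmfr: s−0=s, q−1=p, g−2=e, f−3=c, m−4=i, f−5=a, r−6=l.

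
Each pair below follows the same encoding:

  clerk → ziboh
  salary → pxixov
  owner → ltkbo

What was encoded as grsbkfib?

This is a Caesar cipher with shift 23.
Decoding grsbkfib: g−23=j, r−23=u, s−23=v, b−23=e, k−23=n, f−23=i, i−23=l, b−23=e.

juvenile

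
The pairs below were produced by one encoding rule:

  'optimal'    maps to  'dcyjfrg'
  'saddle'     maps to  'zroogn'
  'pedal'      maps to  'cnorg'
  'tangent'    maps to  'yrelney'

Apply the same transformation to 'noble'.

o(14)→d(3) and p(15)→c(2) fit y≡25x+17 (mod 26); the inverse of 25 mod 26 is 25. This is an affine cipher: with a=0,…,z=25, each position x becomes (25x+17) mod 26.
On noble: n(13)→25·13+17≡4=e; o(14)→25·14+17≡3=d; b(1)→25·1+17≡16=q; l(11)→25·11+17≡6=g; e(4)→25·4+17≡13=n (all mod 26).

edqgn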